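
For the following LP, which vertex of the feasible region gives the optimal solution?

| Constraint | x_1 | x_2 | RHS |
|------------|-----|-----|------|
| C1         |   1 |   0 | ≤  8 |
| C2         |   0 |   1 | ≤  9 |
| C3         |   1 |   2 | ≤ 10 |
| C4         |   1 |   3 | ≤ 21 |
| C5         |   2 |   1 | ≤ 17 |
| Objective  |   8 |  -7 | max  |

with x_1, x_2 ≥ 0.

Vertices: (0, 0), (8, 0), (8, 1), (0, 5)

Evaluate the objective at each vertex of the feasible region:
  z(0, 0) = 0
  z(8, 0) = 64  ←
  z(8, 1) = 57
  z(0, 5) = -35
The maximum is at x_1 = 8, x_2 = 0.

(8, 0)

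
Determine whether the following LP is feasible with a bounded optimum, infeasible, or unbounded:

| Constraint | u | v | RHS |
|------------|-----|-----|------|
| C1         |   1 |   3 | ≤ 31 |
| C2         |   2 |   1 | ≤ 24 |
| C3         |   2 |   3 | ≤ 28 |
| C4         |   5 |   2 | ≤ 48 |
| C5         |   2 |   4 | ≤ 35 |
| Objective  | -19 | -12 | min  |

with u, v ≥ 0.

Feasible with a bounded optimal solution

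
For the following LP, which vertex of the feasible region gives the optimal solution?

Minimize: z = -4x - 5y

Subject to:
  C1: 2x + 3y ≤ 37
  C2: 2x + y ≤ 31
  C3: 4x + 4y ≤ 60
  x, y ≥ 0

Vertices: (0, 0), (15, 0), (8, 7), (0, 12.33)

Evaluate the objective at each vertex of the feasible region:
  z(0, 0) = 0
  z(15, 0) = -60
  z(8, 7) = -67  ←
  z(0, 12.33) = -61.67
The minimum is at x = 8, y = 7.

(8, 7)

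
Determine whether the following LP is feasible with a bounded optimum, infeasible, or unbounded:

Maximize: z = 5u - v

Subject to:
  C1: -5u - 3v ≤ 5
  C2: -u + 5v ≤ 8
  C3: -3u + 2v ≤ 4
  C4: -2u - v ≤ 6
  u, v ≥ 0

Unbounded (objective can increase without bound)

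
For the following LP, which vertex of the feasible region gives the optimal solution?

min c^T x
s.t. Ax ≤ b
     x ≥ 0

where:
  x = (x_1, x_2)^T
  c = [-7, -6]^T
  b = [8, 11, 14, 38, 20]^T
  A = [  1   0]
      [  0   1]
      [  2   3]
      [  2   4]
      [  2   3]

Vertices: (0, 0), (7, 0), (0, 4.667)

Evaluate the objective at each vertex of the feasible region:
  z(0, 0) = 0
  z(7, 0) = -49  ←
  z(0, 4.667) = -28
The minimum is at x_1 = 7, x_2 = 0.

(7, 0)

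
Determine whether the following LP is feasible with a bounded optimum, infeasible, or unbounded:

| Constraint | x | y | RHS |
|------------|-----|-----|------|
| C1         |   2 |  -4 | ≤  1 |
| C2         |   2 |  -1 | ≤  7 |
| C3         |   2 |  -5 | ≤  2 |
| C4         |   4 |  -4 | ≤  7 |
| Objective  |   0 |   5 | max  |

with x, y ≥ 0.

Unbounded (objective can increase without bound)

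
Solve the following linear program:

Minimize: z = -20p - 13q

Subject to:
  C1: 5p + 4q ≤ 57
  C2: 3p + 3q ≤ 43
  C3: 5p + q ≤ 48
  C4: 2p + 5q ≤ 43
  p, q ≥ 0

Evaluate the objective at each vertex of the feasible region:
  z(0, 0) = 0
  z(9.6, 0) = -192
  z(9, 3) = -219  ←
  z(6.647, 5.941) = -210.2
  z(0, 8.6) = -111.8
The minimum is at p = 9, q = 3.

p = 9, q = 3, z = -219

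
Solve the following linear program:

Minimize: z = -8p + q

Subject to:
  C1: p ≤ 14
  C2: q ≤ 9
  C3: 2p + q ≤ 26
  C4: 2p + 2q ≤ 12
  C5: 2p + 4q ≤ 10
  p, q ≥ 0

Evaluate the objective at each vertex of the feasible region:
  z(0, 0) = 0
  z(5, 0) = -40  ←
  z(0, 2.5) = 2.5
The minimum is at p = 5, q = 0.

p = 5, q = 0, z = -40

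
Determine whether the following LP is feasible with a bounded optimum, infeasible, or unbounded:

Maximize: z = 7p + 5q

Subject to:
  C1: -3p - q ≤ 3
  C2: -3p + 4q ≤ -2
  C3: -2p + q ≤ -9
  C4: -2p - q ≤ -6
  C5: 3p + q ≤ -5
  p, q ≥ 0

Infeasible (no feasible solution exists)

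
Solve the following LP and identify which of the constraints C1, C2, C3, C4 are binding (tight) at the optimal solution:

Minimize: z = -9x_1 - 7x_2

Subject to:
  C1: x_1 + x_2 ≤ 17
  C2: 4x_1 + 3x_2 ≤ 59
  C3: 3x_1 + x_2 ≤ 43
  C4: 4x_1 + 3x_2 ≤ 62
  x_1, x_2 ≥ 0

At x_1 = 8, x_2 = 9, compute slack b - a·x for each constraint:
  C1: 17 − 17 = 0  (binding)
  C2: 59 − 59 = 0  (binding)
  C3: 43 − 33 = 10  (slack)
  C4: 62 − 59 = 3  (slack)

Optimal: x_1 = 8, x_2 = 9
Binding: C1, C2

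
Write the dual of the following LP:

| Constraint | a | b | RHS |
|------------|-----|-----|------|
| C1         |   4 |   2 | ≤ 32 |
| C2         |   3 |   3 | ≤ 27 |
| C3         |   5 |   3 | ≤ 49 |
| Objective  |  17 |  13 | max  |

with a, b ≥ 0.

Primal max cᵀx s.t. Ax ≤ b, x ≥ 0  →  Dual min bᵀy s.t. Aᵀy ≥ c, y ≥ 0.

Minimize: z = 32y1 + 27y2 + 49y3

Subject to:
  4y1 + 3y2 + 5y3 ≥ 17
  2y1 + 3y2 + 3y3 ≥ 13
  y1, y2, y3 ≥ 0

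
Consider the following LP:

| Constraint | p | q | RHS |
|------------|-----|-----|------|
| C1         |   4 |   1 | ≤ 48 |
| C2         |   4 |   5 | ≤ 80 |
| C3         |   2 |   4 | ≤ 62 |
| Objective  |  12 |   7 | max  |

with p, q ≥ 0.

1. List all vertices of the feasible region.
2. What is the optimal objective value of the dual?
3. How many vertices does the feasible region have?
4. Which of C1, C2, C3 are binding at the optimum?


1. (0, 0), (12, 0), (10, 8), (1.667, 14.67), (0, 15.5)
2. 176
3. 5
4. C1, C2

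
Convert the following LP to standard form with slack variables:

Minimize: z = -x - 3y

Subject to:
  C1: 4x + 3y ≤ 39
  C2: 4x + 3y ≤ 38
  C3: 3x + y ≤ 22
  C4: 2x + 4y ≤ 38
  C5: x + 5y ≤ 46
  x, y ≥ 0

min z = -x - 3y

s.t.
  4x + 3y + s1 = 39
  4x + 3y + s2 = 38
  3x + y + s3 = 22
  2x + 4y + s4 = 38
  x + 5y + s5 = 46
  x, y, s1, s2, s3, s4, s5 ≥ 0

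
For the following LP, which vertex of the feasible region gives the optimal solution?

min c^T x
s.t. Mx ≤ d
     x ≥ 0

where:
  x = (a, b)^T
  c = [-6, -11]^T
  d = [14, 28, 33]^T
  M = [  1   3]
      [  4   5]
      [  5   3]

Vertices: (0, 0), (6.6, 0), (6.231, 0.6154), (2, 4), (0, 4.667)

Evaluate the objective at each vertex of the feasible region:
  z(0, 0) = 0
  z(6.6, 0) = -39.6
  z(6.231, 0.6154) = -44.15
  z(2, 4) = -56  ←
  z(0, 4.667) = -51.33
The minimum is at a = 2, b = 4.

(2, 4)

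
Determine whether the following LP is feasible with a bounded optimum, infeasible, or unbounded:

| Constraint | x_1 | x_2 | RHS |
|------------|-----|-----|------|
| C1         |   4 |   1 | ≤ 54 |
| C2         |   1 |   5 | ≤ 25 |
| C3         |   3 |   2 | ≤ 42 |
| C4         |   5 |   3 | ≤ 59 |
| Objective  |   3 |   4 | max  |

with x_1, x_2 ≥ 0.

Feasible with a bounded optimal solution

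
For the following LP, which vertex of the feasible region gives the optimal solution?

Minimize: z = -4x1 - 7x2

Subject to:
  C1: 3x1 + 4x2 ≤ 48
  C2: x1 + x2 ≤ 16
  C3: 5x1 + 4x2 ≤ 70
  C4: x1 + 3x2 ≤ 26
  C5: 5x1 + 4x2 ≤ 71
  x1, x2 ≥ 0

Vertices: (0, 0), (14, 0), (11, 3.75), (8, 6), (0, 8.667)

Evaluate the objective at each vertex of the feasible region:
  z(0, 0) = 0
  z(14, 0) = -56
  z(11, 3.75) = -70.25
  z(8, 6) = -74  ←
  z(0, 8.667) = -60.67
The minimum is at x1 = 8, x2 = 6.

(8, 6)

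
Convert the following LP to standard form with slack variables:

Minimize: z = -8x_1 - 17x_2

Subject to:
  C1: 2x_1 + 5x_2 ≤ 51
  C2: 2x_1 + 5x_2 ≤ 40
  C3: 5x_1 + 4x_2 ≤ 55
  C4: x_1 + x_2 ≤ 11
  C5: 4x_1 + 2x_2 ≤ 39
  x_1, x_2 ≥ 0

min z = -8x_1 - 17x_2

s.t.
  2x_1 + 5x_2 + s1 = 51
  2x_1 + 5x_2 + s2 = 40
  5x_1 + 4x_2 + s3 = 55
  x_1 + x_2 + s4 = 11
  4x_1 + 2x_2 + s5 = 39
  x_1, x_2, s1, s2, s3, s4, s5 ≥ 0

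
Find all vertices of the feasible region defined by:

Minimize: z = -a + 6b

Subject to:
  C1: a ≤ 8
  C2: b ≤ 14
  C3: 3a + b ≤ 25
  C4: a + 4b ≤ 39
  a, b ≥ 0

(0, 0), (8, 0), (8, 1), (5.545, 8.364), (0, 9.75)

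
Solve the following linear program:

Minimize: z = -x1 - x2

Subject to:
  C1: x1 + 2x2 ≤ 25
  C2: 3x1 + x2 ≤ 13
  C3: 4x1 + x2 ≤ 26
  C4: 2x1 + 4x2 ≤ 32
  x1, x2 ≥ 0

Evaluate the objective at each vertex of the feasible region:
  z(0, 0) = 0
  z(4.333, 0) = -4.333
  z(2, 7) = -9  ←
  z(0, 8) = -8
The minimum is at x1 = 2, x2 = 7.

x1 = 2, x2 = 7, z = -9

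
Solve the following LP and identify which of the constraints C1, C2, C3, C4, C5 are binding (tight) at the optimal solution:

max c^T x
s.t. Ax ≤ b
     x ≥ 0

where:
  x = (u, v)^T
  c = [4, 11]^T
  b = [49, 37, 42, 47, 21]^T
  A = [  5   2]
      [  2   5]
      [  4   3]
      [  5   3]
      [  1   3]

At u = 6, v = 5, compute slack b - a·x for each constraint:
  C1: 49 − 40 = 9  (slack)
  C2: 37 − 37 = 0  (binding)
  C3: 42 − 39 = 3  (slack)
  C4: 47 − 45 = 2  (slack)
  C5: 21 − 21 = 0  (binding)

Optimal: u = 6, v = 5
Binding: C2, C5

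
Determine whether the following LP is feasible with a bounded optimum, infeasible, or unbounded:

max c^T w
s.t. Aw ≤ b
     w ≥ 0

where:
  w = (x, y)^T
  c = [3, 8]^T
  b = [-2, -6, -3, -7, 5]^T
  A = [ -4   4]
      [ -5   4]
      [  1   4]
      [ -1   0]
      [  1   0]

Infeasible (no feasible solution exists)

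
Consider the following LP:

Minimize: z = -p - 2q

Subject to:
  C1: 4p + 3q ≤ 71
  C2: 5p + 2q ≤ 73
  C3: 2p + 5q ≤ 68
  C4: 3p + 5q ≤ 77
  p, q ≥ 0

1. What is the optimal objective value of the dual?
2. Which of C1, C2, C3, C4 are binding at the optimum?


1. -29
2. C3, C4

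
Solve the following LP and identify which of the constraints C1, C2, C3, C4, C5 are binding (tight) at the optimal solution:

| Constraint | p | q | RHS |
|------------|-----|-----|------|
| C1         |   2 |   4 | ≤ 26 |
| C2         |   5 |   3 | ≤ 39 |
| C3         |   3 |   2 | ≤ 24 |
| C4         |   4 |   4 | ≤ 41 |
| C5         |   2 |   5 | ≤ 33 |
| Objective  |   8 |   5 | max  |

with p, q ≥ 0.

At p = 6, q = 3, compute slack b - a·x for each constraint:
  C1: 26 − 24 = 2  (slack)
  C2: 39 − 39 = 0  (binding)
  C3: 24 − 24 = 0  (binding)
  C4: 41 − 36 = 5  (slack)
  C5: 33 − 27 = 6  (slack)

Optimal: p = 6, q = 3
Binding: C2, C3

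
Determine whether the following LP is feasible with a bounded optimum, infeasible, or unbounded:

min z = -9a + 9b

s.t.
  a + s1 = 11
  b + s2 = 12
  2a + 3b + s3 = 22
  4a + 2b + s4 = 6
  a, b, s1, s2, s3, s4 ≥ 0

Feasible with a bounded optimal solution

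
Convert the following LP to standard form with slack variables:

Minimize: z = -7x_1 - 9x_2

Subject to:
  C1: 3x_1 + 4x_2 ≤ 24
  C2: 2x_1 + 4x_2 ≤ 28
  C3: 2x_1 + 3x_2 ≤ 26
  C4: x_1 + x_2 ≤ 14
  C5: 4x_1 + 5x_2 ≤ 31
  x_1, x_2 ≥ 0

min z = -7x_1 - 9x_2

s.t.
  3x_1 + 4x_2 + s1 = 24
  2x_1 + 4x_2 + s2 = 28
  2x_1 + 3x_2 + s3 = 26
  x_1 + x_2 + s4 = 14
  4x_1 + 5x_2 + s5 = 31
  x_1, x_2, s1, s2, s3, s4, s5 ≥ 0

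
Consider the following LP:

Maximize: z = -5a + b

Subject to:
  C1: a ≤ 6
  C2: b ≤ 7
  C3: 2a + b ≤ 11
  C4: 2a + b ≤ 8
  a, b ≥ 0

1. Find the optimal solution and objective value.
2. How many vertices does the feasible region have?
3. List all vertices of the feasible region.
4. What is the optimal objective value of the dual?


1. a = 0, b = 7, z = 7
2. 4
3. (0, 0), (4, 0), (0.5, 7), (0, 7)
4. 7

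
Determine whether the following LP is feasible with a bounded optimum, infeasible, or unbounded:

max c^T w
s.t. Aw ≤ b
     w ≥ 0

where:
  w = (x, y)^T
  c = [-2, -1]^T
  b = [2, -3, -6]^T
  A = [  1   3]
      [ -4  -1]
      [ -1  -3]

Infeasible (no feasible solution exists)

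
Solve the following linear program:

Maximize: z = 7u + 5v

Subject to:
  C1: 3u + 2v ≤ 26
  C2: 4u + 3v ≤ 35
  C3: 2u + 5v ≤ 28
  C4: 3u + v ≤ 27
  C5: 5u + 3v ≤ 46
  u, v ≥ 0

Evaluate the objective at each vertex of the feasible region:
  z(0, 0) = 0
  z(8.667, 0) = 60.67
  z(8, 1) = 61  ←
  z(6.5, 3) = 60.5
  z(0, 5.6) = 28
The maximum is at u = 8, v = 1.

u = 8, v = 1, z = 61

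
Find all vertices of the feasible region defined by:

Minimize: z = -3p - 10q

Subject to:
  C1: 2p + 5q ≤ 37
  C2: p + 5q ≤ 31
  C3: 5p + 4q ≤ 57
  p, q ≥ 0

(0, 0), (11.4, 0), (8.059, 4.176), (6, 5), (0, 6.2)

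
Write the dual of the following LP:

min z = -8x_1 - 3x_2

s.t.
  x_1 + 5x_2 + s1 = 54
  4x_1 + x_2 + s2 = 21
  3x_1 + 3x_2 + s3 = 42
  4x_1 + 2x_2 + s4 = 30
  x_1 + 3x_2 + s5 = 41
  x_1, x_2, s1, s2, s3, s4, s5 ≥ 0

Primal min cᵀx s.t. Ax ≤ b, x ≥ 0  →  Dual max −bᵀy s.t. Aᵀy ≥ −c, y ≥ 0.

Maximize: z = -54y1 - 21y2 - 42y3 - 30y4 - 41y5

Subject to:
  y1 + 4y2 + 3y3 + 4y4 + y5 ≥ 8
  5y1 + y2 + 3y3 + 2y4 + 3y5 ≥ 3
  y1, y2, y3, y4, y5 ≥ 0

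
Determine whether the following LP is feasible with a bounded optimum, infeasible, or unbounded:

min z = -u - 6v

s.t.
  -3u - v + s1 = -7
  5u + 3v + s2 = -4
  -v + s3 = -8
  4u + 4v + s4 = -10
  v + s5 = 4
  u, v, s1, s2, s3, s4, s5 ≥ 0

Infeasible (no feasible solution exists)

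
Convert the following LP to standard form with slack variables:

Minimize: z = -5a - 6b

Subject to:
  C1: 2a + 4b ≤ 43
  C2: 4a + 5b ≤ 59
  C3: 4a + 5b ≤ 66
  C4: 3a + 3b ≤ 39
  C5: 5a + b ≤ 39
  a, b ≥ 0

min z = -5a - 6b

s.t.
  2a + 4b + s1 = 43
  4a + 5b + s2 = 59
  4a + 5b + s3 = 66
  3a + 3b + s4 = 39
  5a + b + s5 = 39
  a, b, s1, s2, s3, s4, s5 ≥ 0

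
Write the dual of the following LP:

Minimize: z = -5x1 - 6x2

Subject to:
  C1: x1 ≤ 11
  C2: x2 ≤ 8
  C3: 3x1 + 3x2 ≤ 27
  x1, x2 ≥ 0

Primal min cᵀx s.t. Ax ≤ b, x ≥ 0  →  Dual max −bᵀy s.t. Aᵀy ≥ −c, y ≥ 0.

Maximize: z = -11y1 - 8y2 - 27y3

Subject to:
  y1 + 3y3 ≥ 5
  y2 + 3y3 ≥ 6
  y1, y2, y3 ≥ 0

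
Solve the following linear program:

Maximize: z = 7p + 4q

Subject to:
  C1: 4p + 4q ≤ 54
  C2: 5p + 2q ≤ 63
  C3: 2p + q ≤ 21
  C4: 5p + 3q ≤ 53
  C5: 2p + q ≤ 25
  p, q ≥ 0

Evaluate the objective at each vertex of the feasible region:
  z(0, 0) = 0
  z(10.5, 0) = 73.5
  z(10, 1) = 74  ←
  z(6.25, 7.25) = 72.75
  z(0, 13.5) = 54
The maximum is at p = 10, q = 1.

p = 10, q = 1, z = 74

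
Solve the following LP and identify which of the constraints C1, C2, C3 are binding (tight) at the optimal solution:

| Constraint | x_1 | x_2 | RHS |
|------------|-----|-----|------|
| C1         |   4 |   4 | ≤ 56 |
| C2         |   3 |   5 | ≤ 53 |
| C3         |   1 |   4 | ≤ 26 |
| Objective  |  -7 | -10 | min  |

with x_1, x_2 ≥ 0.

At x_1 = 10, x_2 = 4, compute slack b - a·x for each constraint:
  C1: 56 − 56 = 0  (binding)
  C2: 53 − 50 = 3  (slack)
  C3: 26 − 26 = 0  (binding)

Optimal: x_1 = 10, x_2 = 4
Binding: C1, C3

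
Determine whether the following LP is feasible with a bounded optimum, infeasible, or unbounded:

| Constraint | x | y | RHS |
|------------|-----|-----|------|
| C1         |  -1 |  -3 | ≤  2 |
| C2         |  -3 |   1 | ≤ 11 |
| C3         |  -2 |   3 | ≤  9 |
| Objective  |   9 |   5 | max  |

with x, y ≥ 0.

Unbounded (objective can increase without bound)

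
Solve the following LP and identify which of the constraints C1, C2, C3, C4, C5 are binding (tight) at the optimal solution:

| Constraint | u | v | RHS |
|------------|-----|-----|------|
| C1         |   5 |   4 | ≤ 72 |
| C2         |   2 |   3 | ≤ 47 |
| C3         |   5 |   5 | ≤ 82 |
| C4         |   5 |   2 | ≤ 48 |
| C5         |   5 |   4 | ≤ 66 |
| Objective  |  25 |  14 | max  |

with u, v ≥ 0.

At u = 6, v = 9, compute slack b - a·x for each constraint:
  C1: 72 − 66 = 6  (slack)
  C2: 47 − 39 = 8  (slack)
  C3: 82 − 75 = 7  (slack)
  C4: 48 − 48 = 0  (binding)
  C5: 66 − 66 = 0  (binding)

Optimal: u = 6, v = 9
Binding: C4, C5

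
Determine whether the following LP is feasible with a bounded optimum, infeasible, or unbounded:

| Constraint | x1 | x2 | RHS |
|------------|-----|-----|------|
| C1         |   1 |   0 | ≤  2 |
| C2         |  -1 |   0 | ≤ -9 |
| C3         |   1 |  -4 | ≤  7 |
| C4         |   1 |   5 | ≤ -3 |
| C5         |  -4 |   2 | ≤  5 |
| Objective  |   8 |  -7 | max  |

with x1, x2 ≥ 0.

Infeasible (no feasible solution exists)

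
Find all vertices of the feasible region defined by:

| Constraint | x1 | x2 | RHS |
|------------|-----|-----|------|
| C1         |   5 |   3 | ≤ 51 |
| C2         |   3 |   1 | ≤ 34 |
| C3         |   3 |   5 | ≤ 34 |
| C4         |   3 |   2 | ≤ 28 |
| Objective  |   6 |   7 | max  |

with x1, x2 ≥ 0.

(0, 0), (9.333, 0), (8, 2), (0, 6.8)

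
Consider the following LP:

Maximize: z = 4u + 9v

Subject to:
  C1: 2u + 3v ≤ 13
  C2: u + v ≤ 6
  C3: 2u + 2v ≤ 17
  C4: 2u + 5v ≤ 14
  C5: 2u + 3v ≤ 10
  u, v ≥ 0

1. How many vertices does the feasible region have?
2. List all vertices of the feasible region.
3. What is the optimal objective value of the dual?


1. 4
2. (0, 0), (5, 0), (2, 2), (0, 2.8)
3. 26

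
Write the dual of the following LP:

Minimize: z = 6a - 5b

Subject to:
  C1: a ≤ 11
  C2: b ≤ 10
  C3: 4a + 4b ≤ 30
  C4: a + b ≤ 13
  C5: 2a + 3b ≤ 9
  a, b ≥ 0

Primal min cᵀx s.t. Ax ≤ b, x ≥ 0  →  Dual max −bᵀy s.t. Aᵀy ≥ −c, y ≥ 0.

Maximize: z = -11y1 - 10y2 - 30y3 - 13y4 - 9y5

Subject to:
  y1 + 4y3 + y4 + 2y5 ≥ -6
  y2 + 4y3 + y4 + 3y5 ≥ 5
  y1, y2, y3, y4, y5 ≥ 0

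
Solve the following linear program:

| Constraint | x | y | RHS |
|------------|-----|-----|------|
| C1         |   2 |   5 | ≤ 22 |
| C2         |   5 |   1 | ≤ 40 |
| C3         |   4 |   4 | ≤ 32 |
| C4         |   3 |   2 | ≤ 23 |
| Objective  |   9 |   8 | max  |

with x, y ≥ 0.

Evaluate the objective at each vertex of the feasible region:
  z(0, 0) = 0
  z(7.667, 0) = 69
  z(7, 1) = 71  ←
  z(6, 2) = 70
  z(0, 4.4) = 35.2
The maximum is at x = 7, y = 1.

x = 7, y = 1, z = 71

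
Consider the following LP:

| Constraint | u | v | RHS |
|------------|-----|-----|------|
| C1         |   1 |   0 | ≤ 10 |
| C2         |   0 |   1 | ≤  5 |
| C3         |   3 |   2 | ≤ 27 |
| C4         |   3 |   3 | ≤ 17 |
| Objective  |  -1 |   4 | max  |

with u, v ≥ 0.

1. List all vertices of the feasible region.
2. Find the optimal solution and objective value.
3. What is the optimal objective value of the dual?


1. (0, 0), (5.667, 0), (0.6667, 5), (0, 5)
2. u = 0, v = 5, z = 20
3. 20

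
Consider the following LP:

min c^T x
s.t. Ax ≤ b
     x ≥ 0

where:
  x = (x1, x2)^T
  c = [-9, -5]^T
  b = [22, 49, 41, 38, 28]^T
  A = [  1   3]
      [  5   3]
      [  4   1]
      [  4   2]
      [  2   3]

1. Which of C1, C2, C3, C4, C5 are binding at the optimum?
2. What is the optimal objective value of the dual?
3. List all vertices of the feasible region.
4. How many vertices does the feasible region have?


1. C2, C4
2. -87
3. (0, 0), (9.5, 0), (8, 3), (7, 4.667), (6, 5.333), (0, 7.333)
4. 6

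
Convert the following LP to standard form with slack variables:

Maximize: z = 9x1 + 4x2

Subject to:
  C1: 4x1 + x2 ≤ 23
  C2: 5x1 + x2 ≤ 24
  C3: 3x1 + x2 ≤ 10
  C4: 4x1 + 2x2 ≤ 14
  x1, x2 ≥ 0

max z = 9x1 + 4x2

s.t.
  4x1 + x2 + s1 = 23
  5x1 + x2 + s2 = 24
  3x1 + x2 + s3 = 10
  4x1 + 2x2 + s4 = 14
  x1, x2, s1, s2, s3, s4 ≥ 0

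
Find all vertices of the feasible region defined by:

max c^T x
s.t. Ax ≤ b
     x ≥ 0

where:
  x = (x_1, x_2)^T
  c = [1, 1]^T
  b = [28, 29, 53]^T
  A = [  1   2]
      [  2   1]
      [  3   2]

(0, 0), (14.5, 0), (10, 9), (0, 14)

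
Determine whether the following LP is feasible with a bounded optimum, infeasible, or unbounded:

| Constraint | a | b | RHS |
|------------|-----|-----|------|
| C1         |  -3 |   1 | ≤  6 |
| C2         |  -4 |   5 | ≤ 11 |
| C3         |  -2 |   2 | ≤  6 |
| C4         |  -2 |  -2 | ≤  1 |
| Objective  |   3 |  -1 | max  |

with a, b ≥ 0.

Unbounded (objective can increase without bound)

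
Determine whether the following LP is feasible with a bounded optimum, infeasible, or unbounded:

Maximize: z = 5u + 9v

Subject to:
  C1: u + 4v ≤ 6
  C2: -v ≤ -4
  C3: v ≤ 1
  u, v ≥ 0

Infeasible (no feasible solution exists)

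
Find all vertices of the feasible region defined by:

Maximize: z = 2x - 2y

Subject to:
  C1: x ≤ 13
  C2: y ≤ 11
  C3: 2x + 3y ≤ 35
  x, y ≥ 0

(0, 0), (13, 0), (13, 3), (1, 11), (0, 11)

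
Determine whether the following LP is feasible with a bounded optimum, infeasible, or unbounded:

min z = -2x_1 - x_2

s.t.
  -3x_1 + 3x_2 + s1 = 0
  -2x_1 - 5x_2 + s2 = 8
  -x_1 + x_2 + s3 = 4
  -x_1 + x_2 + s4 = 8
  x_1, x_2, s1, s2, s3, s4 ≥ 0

Unbounded (objective can decrease without bound)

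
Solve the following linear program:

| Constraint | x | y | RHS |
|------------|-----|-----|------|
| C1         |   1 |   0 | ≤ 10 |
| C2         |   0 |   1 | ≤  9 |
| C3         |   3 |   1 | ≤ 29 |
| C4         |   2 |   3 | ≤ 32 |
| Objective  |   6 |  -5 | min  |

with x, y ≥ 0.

Evaluate the objective at each vertex of the feasible region:
  z(0, 0) = 0
  z(9.667, 0) = 58
  z(7.857, 5.429) = 20
  z(2.5, 9) = -30
  z(0, 9) = -45  ←
The minimum is at x = 0, y = 9.

x = 0, y = 9, z = -45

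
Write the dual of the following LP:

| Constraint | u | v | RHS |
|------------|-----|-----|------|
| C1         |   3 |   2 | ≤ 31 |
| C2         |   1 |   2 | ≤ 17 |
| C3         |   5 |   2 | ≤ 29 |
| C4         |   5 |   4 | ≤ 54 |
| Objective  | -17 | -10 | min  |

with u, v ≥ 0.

Primal min cᵀx s.t. Ax ≤ b, x ≥ 0  →  Dual max −bᵀy s.t. Aᵀy ≥ −c, y ≥ 0.

Maximize: z = -31y1 - 17y2 - 29y3 - 54y4

Subject to:
  3y1 + y2 + 5y3 + 5y4 ≥ 17
  2y1 + 2y2 + 2y3 + 4y4 ≥ 10
  y1, y2, y3, y4 ≥ 0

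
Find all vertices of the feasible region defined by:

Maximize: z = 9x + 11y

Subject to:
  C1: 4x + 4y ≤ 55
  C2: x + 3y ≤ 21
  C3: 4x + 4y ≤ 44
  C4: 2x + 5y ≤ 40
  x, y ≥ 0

(0, 0), (11, 0), (6, 5), (0, 7)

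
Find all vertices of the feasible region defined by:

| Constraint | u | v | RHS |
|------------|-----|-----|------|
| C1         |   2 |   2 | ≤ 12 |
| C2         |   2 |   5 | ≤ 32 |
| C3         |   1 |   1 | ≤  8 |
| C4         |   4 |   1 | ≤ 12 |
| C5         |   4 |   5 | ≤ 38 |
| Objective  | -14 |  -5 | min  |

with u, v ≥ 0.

(0, 0), (3, 0), (2, 4), (0, 6)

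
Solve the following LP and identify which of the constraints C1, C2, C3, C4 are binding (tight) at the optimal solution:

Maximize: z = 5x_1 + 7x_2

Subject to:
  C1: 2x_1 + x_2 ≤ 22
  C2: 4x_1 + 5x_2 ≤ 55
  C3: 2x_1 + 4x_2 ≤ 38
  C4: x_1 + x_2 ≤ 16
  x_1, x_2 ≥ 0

At x_1 = 5, x_2 = 7, compute slack b - a·x for each constraint:
  C1: 22 − 17 = 5  (slack)
  C2: 55 − 55 = 0  (binding)
  C3: 38 − 38 = 0  (binding)
  C4: 16 − 12 = 4  (slack)

Optimal: x_1 = 5, x_2 = 7
Binding: C2, C3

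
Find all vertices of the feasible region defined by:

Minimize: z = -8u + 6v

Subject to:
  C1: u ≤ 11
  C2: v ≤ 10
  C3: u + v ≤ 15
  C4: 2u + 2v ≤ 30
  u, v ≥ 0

(0, 0), (11, 0), (11, 4), (5, 10), (0, 10)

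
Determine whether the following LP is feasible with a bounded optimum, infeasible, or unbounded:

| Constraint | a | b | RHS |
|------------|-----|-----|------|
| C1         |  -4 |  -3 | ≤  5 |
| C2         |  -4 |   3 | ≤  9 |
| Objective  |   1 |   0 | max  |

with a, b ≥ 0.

Unbounded (objective can increase without bound)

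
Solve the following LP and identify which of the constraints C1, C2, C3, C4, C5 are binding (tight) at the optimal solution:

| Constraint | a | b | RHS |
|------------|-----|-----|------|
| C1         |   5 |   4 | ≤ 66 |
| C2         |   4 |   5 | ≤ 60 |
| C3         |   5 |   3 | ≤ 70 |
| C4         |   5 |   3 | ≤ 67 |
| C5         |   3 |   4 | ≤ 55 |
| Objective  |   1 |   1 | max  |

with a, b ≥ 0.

At a = 10, b = 4, compute slack b - a·x for each constraint:
  C1: 66 − 66 = 0  (binding)
  C2: 60 − 60 = 0  (binding)
  C3: 70 − 62 = 8  (slack)
  C4: 67 − 62 = 5  (slack)
  C5: 55 − 46 = 9  (slack)

Optimal: a = 10, b = 4
Binding: C1, C2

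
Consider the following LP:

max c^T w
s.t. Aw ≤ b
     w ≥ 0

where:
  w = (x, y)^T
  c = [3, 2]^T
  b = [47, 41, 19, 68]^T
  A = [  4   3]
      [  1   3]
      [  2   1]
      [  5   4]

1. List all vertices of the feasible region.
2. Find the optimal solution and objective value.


1. (0, 0), (9.5, 0), (5, 9), (2, 13), (0, 13.67)
2. x = 5, y = 9, z = 33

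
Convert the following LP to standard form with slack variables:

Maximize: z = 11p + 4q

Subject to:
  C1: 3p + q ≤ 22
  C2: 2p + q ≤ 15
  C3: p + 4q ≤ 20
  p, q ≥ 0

max z = 11p + 4q

s.t.
  3p + q + s1 = 22
  2p + q + s2 = 15
  p + 4q + s3 = 20
  p, q, s1, s2, s3 ≥ 0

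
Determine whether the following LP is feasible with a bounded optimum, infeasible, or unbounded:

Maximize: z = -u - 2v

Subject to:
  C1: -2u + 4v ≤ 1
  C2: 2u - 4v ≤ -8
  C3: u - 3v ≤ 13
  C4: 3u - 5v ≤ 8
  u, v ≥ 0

Infeasible (no feasible solution exists)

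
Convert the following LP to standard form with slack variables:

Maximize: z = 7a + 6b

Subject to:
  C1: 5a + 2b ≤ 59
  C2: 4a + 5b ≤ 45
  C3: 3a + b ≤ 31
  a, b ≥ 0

max z = 7a + 6b

s.t.
  5a + 2b + s1 = 59
  4a + 5b + s2 = 45
  3a + b + s3 = 31
  a, b, s1, s2, s3 ≥ 0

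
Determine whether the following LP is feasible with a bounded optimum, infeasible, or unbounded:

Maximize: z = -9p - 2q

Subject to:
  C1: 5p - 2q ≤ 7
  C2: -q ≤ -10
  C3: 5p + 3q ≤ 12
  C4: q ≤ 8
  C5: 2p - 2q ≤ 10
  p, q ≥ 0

Infeasible (no feasible solution exists)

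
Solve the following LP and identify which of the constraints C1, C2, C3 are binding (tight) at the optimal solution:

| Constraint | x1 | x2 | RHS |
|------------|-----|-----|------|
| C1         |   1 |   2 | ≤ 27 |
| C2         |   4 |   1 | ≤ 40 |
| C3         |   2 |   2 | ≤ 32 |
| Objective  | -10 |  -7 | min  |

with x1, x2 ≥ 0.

At x1 = 8, x2 = 8, compute slack b - a·x for each constraint:
  C1: 27 − 24 = 3  (slack)
  C2: 40 − 40 = 0  (binding)
  C3: 32 − 32 = 0  (binding)

Optimal: x1 = 8, x2 = 8
Binding: C2, C3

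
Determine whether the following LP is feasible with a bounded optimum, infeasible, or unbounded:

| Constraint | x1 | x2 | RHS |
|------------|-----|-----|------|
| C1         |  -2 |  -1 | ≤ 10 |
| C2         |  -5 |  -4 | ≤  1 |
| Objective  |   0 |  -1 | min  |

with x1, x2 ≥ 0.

Unbounded (objective can decrease without bound)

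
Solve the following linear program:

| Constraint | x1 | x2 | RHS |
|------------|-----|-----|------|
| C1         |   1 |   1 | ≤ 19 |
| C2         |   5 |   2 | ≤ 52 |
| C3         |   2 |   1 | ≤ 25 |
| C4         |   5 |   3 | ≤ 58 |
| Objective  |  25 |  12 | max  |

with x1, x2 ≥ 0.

Evaluate the objective at each vertex of the feasible region:
  z(0, 0) = 0
  z(10.4, 0) = 260
  z(8, 6) = 272  ←
  z(0.5, 18.5) = 234.5
  z(0, 19) = 228
The maximum is at x1 = 8, x2 = 6.

x1 = 8, x2 = 6, z = 272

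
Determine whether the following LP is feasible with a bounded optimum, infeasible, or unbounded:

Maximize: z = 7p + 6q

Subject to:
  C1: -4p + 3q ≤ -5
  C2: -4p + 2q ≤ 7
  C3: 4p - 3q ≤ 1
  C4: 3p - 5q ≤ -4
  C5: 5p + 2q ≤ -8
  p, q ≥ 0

Infeasible (no feasible solution exists)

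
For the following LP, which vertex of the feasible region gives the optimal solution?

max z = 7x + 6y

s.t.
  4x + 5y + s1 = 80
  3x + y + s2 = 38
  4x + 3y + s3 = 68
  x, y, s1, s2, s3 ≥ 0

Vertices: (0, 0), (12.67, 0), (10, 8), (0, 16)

Evaluate the objective at each vertex of the feasible region:
  z(0, 0) = 0
  z(12.67, 0) = 88.67
  z(10, 8) = 118  ←
  z(0, 16) = 96
The maximum is at x = 10, y = 8.

(10, 8)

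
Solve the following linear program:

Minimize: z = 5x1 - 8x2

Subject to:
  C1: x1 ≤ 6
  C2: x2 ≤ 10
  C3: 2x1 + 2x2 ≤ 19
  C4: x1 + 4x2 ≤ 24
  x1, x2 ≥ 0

Evaluate the objective at each vertex of the feasible region:
  z(0, 0) = 0
  z(6, 0) = 30
  z(6, 3.5) = 2
  z(4.667, 4.833) = -15.33
  z(0, 6) = -48  ←
The minimum is at x1 = 0, x2 = 6.

x1 = 0, x2 = 6, z = -48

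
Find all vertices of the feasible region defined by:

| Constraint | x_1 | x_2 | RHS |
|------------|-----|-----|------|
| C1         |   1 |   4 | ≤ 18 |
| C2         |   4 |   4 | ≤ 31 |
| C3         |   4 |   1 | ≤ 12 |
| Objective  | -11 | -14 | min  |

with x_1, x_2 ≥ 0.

(0, 0), (3, 0), (2, 4), (0, 4.5)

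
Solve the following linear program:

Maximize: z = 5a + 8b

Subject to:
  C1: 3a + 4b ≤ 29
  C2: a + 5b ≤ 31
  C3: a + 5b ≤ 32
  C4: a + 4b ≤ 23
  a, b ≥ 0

Evaluate the objective at each vertex of the feasible region:
  z(0, 0) = 0
  z(9.667, 0) = 48.33
  z(3, 5) = 55  ←
  z(0, 5.75) = 46
The maximum is at a = 3, b = 5.

a = 3, b = 5, z = 55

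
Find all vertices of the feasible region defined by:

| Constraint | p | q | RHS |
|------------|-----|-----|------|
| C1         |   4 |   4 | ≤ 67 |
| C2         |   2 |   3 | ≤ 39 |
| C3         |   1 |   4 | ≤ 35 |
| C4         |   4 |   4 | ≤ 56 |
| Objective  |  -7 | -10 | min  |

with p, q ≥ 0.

(0, 0), (14, 0), (7, 7), (0, 8.75)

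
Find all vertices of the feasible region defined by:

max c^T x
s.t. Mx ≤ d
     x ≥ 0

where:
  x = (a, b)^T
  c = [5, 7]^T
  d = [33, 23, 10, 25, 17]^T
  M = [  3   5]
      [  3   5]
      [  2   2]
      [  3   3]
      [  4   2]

(0, 0), (4.25, 0), (3.5, 1.5), (1, 4), (0, 4.6)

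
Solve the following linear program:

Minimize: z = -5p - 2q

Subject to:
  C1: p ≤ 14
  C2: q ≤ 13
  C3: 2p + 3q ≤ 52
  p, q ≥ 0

Evaluate the objective at each vertex of the feasible region:
  z(0, 0) = 0
  z(14, 0) = -70
  z(14, 8) = -86  ←
  z(6.5, 13) = -58.5
  z(0, 13) = -26
The minimum is at p = 14, q = 8.

p = 14, q = 8, z = -86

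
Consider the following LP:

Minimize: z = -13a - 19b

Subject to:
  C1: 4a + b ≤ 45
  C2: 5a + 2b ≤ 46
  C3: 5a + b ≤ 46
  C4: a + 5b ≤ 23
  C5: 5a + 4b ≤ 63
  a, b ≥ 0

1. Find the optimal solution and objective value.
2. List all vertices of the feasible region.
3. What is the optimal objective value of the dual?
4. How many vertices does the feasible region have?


1. a = 8, b = 3, z = -161
2. (0, 0), (9.2, 0), (8, 3), (0, 4.6)
3. -161
4. 4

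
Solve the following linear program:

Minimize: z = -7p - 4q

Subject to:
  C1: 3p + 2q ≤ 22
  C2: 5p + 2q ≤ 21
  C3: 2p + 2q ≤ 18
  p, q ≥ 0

Evaluate the objective at each vertex of the feasible region:
  z(0, 0) = 0
  z(4.2, 0) = -29.4
  z(1, 8) = -39  ←
  z(0, 9) = -36
The minimum is at p = 1, q = 8.

p = 1, q = 8, z = -39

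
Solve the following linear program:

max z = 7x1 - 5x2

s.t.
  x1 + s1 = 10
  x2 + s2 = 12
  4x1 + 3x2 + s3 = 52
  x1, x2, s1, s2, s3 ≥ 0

Evaluate the objective at each vertex of the feasible region:
  z(0, 0) = 0
  z(10, 0) = 70  ←
  z(10, 4) = 50
  z(4, 12) = -32
  z(0, 12) = -60
The maximum is at x1 = 10, x2 = 0.

x1 = 10, x2 = 0, z = 70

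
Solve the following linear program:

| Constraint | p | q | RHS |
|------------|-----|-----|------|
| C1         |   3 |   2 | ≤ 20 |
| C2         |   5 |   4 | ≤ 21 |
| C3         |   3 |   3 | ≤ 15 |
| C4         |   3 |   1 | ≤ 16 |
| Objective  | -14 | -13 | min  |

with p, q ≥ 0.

Evaluate the objective at each vertex of the feasible region:
  z(0, 0) = 0
  z(4.2, 0) = -58.8
  z(1, 4) = -66  ←
  z(0, 5) = -65
The minimum is at p = 1, q = 4.

p = 1, q = 4, z = -66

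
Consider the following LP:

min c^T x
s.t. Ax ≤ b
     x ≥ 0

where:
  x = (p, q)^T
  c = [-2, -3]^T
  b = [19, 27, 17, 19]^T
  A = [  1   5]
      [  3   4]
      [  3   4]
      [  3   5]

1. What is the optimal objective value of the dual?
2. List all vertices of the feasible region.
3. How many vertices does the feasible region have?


1. -12
2. (0, 0), (5.667, 0), (3, 2), (0, 3.8)
3. 4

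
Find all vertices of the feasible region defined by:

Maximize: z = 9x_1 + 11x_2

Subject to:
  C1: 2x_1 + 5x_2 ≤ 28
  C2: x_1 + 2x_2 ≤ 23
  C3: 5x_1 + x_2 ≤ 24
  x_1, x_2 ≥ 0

(0, 0), (4.8, 0), (4, 4), (0, 5.6)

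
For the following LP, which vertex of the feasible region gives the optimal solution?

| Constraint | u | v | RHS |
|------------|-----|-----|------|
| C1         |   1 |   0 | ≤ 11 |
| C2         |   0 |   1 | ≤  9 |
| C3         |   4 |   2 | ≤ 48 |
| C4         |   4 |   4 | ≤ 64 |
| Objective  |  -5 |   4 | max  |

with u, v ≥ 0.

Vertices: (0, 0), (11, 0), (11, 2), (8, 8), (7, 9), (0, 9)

Evaluate the objective at each vertex of the feasible region:
  z(0, 0) = 0
  z(11, 0) = -55
  z(11, 2) = -47
  z(8, 8) = -8
  z(7, 9) = 1
  z(0, 9) = 36  ←
The maximum is at u = 0, v = 9.

(0, 9)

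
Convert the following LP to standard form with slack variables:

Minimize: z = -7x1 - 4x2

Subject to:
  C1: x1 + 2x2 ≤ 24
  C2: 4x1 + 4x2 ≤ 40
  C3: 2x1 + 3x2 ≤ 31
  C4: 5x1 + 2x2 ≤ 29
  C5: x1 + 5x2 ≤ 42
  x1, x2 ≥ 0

min z = -7x1 - 4x2

s.t.
  x1 + 2x2 + s1 = 24
  4x1 + 4x2 + s2 = 40
  2x1 + 3x2 + s3 = 31
  5x1 + 2x2 + s4 = 29
  x1 + 5x2 + s5 = 42
  x1, x2, s1, s2, s3, s4, s5 ≥ 0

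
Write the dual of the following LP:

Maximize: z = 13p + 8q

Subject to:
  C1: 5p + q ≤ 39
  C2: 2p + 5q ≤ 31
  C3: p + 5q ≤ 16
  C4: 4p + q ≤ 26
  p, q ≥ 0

Primal max cᵀx s.t. Ax ≤ b, x ≥ 0  →  Dual min bᵀy s.t. Aᵀy ≥ c, y ≥ 0.

Minimize: z = 39y1 + 31y2 + 16y3 + 26y4

Subject to:
  5y1 + 2y2 + y3 + 4y4 ≥ 13
  y1 + 5y2 + 5y3 + y4 ≥ 8
  y1, y2, y3, y4 ≥ 0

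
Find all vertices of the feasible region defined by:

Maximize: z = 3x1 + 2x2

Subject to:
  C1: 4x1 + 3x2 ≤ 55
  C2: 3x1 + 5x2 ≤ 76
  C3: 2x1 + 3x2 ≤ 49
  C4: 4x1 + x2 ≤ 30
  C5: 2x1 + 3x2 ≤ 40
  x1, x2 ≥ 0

(0, 0), (7.5, 0), (5, 10), (0, 13.33)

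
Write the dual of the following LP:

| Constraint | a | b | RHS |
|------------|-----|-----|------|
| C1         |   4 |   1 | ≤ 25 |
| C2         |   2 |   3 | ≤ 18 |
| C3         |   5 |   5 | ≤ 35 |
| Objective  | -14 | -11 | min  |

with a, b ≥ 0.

Primal min cᵀx s.t. Ax ≤ b, x ≥ 0  →  Dual max −bᵀy s.t. Aᵀy ≥ −c, y ≥ 0.

Maximize: z = -25y1 - 18y2 - 35y3

Subject to:
  4y1 + 2y2 + 5y3 ≥ 14
  y1 + 3y2 + 5y3 ≥ 11
  y1, y2, y3 ≥ 0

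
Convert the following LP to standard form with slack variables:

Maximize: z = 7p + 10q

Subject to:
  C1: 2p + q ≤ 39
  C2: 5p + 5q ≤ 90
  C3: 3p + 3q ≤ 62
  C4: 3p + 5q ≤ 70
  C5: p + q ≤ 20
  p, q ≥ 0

max z = 7p + 10q

s.t.
  2p + q + s1 = 39
  5p + 5q + s2 = 90
  3p + 3q + s3 = 62
  3p + 5q + s4 = 70
  p + q + s5 = 20
  p, q, s1, s2, s3, s4, s5 ≥ 0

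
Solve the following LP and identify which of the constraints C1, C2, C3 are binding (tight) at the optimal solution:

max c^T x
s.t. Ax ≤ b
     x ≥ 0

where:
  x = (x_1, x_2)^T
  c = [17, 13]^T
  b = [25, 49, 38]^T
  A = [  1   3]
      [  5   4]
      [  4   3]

At x_1 = 5, x_2 = 6, compute slack b - a·x for each constraint:
  C1: 25 − 23 = 2  (slack)
  C2: 49 − 49 = 0  (binding)
  C3: 38 − 38 = 0  (binding)

Optimal: x_1 = 5, x_2 = 6
Binding: C2, C3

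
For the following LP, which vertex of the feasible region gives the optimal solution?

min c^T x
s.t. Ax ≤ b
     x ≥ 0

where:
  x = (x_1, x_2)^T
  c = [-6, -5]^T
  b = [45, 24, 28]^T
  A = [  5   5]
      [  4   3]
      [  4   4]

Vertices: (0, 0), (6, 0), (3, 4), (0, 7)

Evaluate the objective at each vertex of the feasible region:
  z(0, 0) = 0
  z(6, 0) = -36
  z(3, 4) = -38  ←
  z(0, 7) = -35
The minimum is at x_1 = 3, x_2 = 4.

(3, 4)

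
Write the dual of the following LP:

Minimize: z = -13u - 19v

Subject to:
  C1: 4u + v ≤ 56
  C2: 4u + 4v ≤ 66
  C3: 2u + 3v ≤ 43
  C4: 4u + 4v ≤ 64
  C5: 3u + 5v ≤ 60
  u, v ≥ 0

Primal min cᵀx s.t. Ax ≤ b, x ≥ 0  →  Dual max −bᵀy s.t. Aᵀy ≥ −c, y ≥ 0.

Maximize: z = -56y1 - 66y2 - 43y3 - 64y4 - 60y5

Subject to:
  4y1 + 4y2 + 2y3 + 4y4 + 3y5 ≥ 13
  y1 + 4y2 + 3y3 + 4y4 + 5y5 ≥ 19
  y1, y2, y3, y4, y5 ≥ 0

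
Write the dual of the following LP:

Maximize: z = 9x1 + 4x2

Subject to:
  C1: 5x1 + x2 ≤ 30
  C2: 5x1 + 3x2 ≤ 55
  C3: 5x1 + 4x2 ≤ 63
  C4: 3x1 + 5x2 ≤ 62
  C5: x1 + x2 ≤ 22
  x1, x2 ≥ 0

Primal max cᵀx s.t. Ax ≤ b, x ≥ 0  →  Dual min bᵀy s.t. Aᵀy ≥ c, y ≥ 0.

Minimize: z = 30y1 + 55y2 + 63y3 + 62y4 + 22y5

Subject to:
  5y1 + 5y2 + 5y3 + 3y4 + y5 ≥ 9
  y1 + 3y2 + 4y3 + 5y4 + y5 ≥ 4
  y1, y2, y3, y4, y5 ≥ 0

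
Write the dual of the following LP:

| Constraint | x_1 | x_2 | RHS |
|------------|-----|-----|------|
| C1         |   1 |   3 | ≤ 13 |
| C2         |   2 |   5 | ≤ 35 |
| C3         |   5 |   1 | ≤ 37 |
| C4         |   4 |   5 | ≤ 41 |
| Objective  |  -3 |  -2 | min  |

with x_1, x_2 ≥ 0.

Primal min cᵀx s.t. Ax ≤ b, x ≥ 0  →  Dual max −bᵀy s.t. Aᵀy ≥ −c, y ≥ 0.

Maximize: z = -13y1 - 35y2 - 37y3 - 41y4

Subject to:
  y1 + 2y2 + 5y3 + 4y4 ≥ 3
  3y1 + 5y2 + y3 + 5y4 ≥ 2
  y1, y2, y3, y4 ≥ 0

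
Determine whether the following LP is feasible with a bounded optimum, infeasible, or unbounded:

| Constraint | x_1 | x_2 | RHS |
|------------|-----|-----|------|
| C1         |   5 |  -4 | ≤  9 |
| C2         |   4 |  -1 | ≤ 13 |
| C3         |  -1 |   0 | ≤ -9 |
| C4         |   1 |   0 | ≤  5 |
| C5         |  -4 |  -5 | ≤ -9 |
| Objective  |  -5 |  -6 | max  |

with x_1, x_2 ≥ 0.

Infeasible (no feasible solution exists)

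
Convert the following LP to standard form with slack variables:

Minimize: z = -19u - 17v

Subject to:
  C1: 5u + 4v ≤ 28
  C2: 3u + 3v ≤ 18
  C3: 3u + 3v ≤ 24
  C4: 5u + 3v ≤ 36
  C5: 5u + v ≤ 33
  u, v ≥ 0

min z = -19u - 17v

s.t.
  5u + 4v + s1 = 28
  3u + 3v + s2 = 18
  3u + 3v + s3 = 24
  5u + 3v + s4 = 36
  5u + v + s5 = 33
  u, v, s1, s2, s3, s4, s5 ≥ 0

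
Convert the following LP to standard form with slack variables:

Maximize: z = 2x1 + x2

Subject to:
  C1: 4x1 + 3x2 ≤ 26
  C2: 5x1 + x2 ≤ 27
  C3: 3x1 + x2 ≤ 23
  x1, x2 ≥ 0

max z = 2x1 + x2

s.t.
  4x1 + 3x2 + s1 = 26
  5x1 + x2 + s2 = 27
  3x1 + x2 + s3 = 23
  x1, x2, s1, s2, s3 ≥ 0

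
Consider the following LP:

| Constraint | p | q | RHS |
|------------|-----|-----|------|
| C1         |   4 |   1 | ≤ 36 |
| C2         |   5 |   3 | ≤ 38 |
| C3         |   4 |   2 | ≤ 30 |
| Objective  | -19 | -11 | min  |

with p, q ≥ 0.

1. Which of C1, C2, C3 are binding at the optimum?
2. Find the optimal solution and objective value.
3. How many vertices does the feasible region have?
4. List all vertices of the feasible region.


1. C2, C3
2. p = 7, q = 1, z = -144
3. 4
4. (0, 0), (7.5, 0), (7, 1), (0, 12.67)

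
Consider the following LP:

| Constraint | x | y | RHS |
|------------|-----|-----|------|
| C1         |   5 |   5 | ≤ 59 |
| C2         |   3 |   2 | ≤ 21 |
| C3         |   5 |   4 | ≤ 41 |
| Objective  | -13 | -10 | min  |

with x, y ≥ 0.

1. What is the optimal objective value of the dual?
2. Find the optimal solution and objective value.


1. -103
2. x = 1, y = 9, z = -103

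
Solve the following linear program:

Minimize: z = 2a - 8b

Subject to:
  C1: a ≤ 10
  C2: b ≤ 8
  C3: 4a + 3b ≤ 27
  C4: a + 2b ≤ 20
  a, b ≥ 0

Evaluate the objective at each vertex of the feasible region:
  z(0, 0) = 0
  z(6.75, 0) = 13.5
  z(0.75, 8) = -62.5
  z(0, 8) = -64  ←
The minimum is at a = 0, b = 8.

a = 0, b = 8, z = -64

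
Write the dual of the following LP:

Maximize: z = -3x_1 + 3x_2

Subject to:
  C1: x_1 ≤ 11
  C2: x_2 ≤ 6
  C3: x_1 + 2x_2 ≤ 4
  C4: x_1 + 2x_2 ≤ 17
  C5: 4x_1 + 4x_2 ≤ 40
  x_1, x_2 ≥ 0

Primal max cᵀx s.t. Ax ≤ b, x ≥ 0  →  Dual min bᵀy s.t. Aᵀy ≥ c, y ≥ 0.

Minimize: z = 11y1 + 6y2 + 4y3 + 17y4 + 40y5

Subject to:
  y1 + y3 + y4 + 4y5 ≥ -3
  y2 + 2y3 + 2y4 + 4y5 ≥ 3
  y1, y2, y3, y4, y5 ≥ 0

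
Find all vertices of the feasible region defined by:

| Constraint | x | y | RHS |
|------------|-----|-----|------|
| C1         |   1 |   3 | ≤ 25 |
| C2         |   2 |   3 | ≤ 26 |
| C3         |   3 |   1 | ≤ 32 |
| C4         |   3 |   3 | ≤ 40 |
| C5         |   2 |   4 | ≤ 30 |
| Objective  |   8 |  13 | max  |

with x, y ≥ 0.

(0, 0), (10.67, 0), (10, 2), (7, 4), (0, 7.5)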